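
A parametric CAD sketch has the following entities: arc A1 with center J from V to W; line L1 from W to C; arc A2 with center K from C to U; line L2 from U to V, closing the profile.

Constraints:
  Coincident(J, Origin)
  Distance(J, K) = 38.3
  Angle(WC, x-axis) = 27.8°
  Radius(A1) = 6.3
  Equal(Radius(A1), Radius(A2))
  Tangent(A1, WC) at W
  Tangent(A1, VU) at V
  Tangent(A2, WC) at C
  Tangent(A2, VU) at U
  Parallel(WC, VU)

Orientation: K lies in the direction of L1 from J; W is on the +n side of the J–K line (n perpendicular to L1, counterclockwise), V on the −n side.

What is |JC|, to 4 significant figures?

38.81

The slot axis is L1's direction at 27.8°, so u = (cos 27.8°, sin 27.8°) = (0.8846, 0.4664) and n = (−sin 27.8°, cos 27.8°) = (-0.4664, 0.8846). J is at the origin and K lies 38.3 along u from J, so K = 38.3·u = (33.88, 17.86). Tangency of A1 to both parallel lines with radius 6.3 puts W and V at J ± 6.3·n: W = (-2.938, 5.573), V = (2.938, -5.573). Equal radii place C and U the same way about K: C = K + 6.3·n = (30.94, 23.44), U = K − 6.3·n = (36.82, 12.29). Then |JC| = |C − J| = 38.81.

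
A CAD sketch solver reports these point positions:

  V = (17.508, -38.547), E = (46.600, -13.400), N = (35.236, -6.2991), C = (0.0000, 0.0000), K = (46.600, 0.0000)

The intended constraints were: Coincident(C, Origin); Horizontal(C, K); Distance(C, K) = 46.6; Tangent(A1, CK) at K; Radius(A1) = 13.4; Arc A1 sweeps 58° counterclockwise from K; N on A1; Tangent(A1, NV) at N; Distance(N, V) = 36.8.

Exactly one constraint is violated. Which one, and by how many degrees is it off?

Tangent(A1, NV) at N — off by 3.20°.

C = (0.00, 0.00) ✓; C.y = 0.00, K.y = 0.00 ✓; |CK| = 46.60 ✓; ∠(EK, KC) = 90.00° ✓; |EK| = 13.40 ✓; bearing(E→N) − bearing(E→K) = 58.00° ✓; |EN| = 13.40 ✓; ∠(EN, NV) = 86.80° ✗; |NV| = 36.80 ✓.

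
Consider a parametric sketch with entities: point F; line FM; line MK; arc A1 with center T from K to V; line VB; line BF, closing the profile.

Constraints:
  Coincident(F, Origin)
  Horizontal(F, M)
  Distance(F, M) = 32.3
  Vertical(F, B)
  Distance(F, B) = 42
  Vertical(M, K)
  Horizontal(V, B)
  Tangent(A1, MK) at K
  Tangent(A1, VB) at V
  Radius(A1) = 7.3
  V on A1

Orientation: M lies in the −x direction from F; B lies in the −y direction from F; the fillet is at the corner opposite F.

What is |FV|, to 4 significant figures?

48.88

F is at the origin; F and M share the same y with |FM| = 32.3 and M on the −x side, so M = (-32.30, 0.000). FB is vertical with |FB| = 42.0 and B on the −y side, so B = (0.000, -42.00). The virtual corner opposite F is at (-32.30, -42.00). The tangent condition forces TK to be normal to MK and tangency of A1 to VB means the radius TV is perpendicular to VB, with radius 7.3, so the center T sits 7.3 in from both sides at T = (-25.00, -34.70). That places the tangent points at K = (-32.30, -34.70) on MK and V = (-25.00, -42.00) on VB. Then |FV| = |V − F| = 48.88.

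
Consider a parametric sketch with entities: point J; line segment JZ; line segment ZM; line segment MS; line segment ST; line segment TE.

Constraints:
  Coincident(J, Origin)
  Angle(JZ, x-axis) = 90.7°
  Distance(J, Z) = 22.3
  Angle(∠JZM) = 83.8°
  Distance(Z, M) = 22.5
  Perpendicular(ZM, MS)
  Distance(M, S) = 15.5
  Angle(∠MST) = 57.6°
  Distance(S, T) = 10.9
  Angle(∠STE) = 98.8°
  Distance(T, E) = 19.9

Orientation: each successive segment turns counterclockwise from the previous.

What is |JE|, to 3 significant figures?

36.1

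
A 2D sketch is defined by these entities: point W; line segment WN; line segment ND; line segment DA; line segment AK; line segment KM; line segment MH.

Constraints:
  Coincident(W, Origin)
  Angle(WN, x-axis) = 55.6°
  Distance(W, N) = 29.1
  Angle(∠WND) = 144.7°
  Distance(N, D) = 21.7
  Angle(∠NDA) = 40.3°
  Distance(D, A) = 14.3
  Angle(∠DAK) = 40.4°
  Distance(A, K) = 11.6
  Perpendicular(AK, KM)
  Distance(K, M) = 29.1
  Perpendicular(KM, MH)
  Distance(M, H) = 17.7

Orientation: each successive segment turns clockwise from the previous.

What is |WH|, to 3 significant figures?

62.4

W is at the origin; WN runs at 55.6° with length 29.1, so N = (16.4, 24.0). ∠WND = 144.7° gives ND at 20.3° from the x-axis; with |ND| = 21.7, D = (36.8, 31.5). ∠NDA = 40.3° gives DA at -119° from the x-axis; with |DA| = 14.3, A = (29.8, 19.1). ∠DAK = 40.4° gives AK at 101° from the x-axis; with |AK| = 11.6, K = (27.6, 30.5). AK is perpendicular to KM, so KM runs at 11.0°; with |KM| = 29.1, M = (56.1, 36.0). KM is perpendicular to MH, so MH runs at -79.0°; with |MH| = 17.7, H = (59.5, 18.6). Then |WH| = |H − W| = 62.4.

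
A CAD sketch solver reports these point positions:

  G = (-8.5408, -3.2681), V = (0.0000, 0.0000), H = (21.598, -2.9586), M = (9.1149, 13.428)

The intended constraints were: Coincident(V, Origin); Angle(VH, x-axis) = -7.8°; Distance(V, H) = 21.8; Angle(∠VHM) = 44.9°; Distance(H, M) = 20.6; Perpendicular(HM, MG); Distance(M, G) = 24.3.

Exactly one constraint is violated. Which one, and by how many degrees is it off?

Perpendicular(HM, MG) — off by 6.10°.

V = (0.00, 0.00) ✓; VH at -7.800° ✓; |VH| = 21.80 ✓; ∠VHM = 44.90° ✓; |HM| = 20.60 ✓; ∠(HM, MG) = 96.10° ✗; |MG| = 24.30 ✓.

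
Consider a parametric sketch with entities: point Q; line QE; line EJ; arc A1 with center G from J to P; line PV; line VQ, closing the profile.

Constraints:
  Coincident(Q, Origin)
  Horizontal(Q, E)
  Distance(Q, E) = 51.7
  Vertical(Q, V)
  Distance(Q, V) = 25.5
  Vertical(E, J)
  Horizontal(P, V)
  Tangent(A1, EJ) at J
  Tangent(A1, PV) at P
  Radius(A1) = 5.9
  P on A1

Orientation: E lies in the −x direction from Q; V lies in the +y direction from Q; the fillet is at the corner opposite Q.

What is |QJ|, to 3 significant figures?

55.3

The virtual corner opposite Q is at (-51.7, 25.5). Tangency of A1 to EJ means the radius GJ is perpendicular to EJ and since A1 is tangent to PV there, GP ⟂ PV, with radius 5.9, so the center G sits 5.9 in from both sides at G = (-45.8, 19.6). That places the tangent points at J = (-51.7, 19.6) on EJ and P = (-45.8, 25.5) on PV. Then |QJ| = |J − Q| = 55.3.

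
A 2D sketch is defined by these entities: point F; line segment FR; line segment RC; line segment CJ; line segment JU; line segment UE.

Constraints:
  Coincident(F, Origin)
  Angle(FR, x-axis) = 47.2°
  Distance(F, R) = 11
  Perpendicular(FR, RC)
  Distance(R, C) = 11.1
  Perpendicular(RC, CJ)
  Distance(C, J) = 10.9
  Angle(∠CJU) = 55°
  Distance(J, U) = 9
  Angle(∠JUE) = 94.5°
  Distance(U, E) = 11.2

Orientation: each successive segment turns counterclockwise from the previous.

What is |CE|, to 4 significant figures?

4.261

∠CJU = 55.0° gives JU at -7.800° from the x-axis; with |JU| = 9.0, U = (0.8403, 6.394). ∠JUE = 94.5° gives UE at 77.70° from the x-axis; with |UE| = 11.2, E = (3.226, 17.34). Then |CE| = |E − C| = 4.261.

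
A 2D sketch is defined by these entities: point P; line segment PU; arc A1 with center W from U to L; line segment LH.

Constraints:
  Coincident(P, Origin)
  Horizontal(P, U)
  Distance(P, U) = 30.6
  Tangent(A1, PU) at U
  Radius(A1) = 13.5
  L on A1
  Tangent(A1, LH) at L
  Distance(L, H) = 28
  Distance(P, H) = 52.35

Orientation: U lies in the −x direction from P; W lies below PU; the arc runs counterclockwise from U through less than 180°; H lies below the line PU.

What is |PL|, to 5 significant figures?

46.866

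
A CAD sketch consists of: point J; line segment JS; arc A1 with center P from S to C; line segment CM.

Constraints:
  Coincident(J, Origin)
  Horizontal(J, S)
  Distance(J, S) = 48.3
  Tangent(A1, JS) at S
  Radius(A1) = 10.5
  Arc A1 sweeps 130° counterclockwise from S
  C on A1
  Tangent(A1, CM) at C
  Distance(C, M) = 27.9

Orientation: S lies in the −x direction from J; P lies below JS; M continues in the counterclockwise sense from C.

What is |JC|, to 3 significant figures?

58.9

J is at the origin; J and S share the same y with |JS| = 48.3 and S on the −x side, so S = (-48.3, 0.00). Since A1 is tangent to JS there, PS ⟂ JS, so P = S + (0, -10.5) = (-48.3, -10.5). On A1, S sits at bearing 90° from P; a 130° counterclockwise sweep puts C at bearing 220°, so C = P + 10.5·(cos 220°, sin 220°) = (-56.3, -17.2). Then |JC| = |C − J| = 58.9.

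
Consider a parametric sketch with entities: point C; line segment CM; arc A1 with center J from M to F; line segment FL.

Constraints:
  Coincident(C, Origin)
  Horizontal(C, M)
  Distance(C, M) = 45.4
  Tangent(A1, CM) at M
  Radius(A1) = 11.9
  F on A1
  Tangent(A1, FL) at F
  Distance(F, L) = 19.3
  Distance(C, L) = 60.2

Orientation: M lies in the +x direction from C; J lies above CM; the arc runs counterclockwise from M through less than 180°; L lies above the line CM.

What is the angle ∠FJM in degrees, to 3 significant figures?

111°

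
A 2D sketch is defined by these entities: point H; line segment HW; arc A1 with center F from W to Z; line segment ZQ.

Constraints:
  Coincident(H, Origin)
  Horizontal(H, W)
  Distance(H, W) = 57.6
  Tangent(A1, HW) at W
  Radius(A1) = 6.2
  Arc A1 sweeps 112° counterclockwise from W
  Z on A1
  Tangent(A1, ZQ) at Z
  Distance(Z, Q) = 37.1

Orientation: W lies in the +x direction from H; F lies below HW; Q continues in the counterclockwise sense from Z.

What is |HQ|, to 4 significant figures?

78.52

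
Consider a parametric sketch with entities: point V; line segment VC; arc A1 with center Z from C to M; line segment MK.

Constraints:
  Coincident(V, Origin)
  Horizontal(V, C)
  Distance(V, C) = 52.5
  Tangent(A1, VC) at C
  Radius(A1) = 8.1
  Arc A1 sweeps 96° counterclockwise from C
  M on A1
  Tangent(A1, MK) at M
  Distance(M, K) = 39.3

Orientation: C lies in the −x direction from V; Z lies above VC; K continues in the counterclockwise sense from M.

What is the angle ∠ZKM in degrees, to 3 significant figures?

11.6°

On A1, C sits at bearing -90° from Z; a 96° counterclockwise sweep puts M at bearing 6°, so M = Z + 8.1·(cos 6°, sin 6°) = (-44.4, 8.95). Since A1 is tangent to MK there, ZM ⟂ MK, so MK runs along (−sin 6°, cos 6°); with |MK| = 39.3, K = (-48.6, 48.0). Then cos ∠ZKM = KZ·KM / (|KZ||KM|), giving 11.6°.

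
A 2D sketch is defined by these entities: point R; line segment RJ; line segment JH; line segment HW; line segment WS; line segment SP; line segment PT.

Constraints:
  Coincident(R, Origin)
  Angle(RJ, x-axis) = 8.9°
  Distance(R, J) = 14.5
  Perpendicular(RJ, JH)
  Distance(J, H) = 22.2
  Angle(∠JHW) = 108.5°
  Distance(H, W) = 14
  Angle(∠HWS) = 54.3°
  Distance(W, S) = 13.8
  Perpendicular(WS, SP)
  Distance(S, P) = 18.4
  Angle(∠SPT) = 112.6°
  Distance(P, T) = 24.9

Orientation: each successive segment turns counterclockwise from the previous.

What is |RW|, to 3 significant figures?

26.7

R is at the origin; RJ runs at 8.9° with length 14.5, so J = (14.3, 2.24). The perpendicularity gives JH at right angles to RJ, so JH runs at 98.9°; with |JH| = 22.2, H = (10.9, 24.2). ∠JHW = 108.5° gives HW at 170° from the x-axis; with |HW| = 14.0, W = (-2.91, 26.5). Then |RW| = |W − R| = 26.7.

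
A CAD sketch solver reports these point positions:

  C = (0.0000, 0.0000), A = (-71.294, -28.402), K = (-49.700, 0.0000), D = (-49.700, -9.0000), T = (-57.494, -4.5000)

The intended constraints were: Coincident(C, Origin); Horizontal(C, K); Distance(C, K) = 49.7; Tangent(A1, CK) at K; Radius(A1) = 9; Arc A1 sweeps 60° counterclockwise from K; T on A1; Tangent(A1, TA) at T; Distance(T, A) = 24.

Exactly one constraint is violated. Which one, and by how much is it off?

Distance(T, A) = 24 — off by 3.60.

C = (0.00, 0.00) ✓; C.y = 0.00, K.y = 0.00 ✓; |CK| = 49.70 ✓; ∠(DK, KC) = 90.00° ✓; |DK| = 9.000 ✓; bearing(D→T) − bearing(D→K) = 60.00° ✓; |DT| = 9.000 ✓; ∠(DT, TA) = 90.00° ✓; |TA| = 27.60 ✗.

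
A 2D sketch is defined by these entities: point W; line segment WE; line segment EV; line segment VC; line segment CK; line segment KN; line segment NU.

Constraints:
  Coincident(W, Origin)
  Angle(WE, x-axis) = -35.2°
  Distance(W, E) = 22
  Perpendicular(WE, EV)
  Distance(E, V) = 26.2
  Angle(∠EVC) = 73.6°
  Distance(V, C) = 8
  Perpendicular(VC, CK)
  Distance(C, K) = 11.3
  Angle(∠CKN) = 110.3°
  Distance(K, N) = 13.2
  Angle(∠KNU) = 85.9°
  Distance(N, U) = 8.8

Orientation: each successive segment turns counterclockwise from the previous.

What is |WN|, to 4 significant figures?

33.02

W is at the origin; WE runs at -35.2° with length 22.0, so E = (17.98, -12.68). WE is perpendicular to EV, so EV runs at 54.80°; with |EV| = 26.2, V = (33.08, 8.728). ∠EVC = 73.6° gives VC at 161.2° from the x-axis; with |VC| = 8.0, C = (25.51, 11.31). VC ⟂ CK, so CK runs at -108.8°; with |CK| = 11.3, K = (21.86, 0.6087). ∠CKN = 110.3° gives KN at -39.10° from the x-axis; with |KN| = 13.2, N = (32.11, -7.716). Then |WN| = |N − W| = 33.02.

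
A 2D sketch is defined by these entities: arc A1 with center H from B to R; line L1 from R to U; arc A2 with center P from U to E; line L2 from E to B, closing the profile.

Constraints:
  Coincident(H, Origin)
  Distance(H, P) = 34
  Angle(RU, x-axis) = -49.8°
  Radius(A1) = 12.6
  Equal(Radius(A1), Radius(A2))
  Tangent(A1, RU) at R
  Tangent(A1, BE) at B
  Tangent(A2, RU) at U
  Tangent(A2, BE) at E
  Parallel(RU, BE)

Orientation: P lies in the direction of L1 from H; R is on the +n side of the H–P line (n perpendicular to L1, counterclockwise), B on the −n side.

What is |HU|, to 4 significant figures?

36.26

The slot axis is L1's direction at -49.8°, so u = (cos -49.8°, sin -49.8°) = (0.6455, -0.7638) and n = (−sin -49.8°, cos -49.8°) = (0.7638, 0.6455). H is at the origin and P lies 34.0 along u from H, so P = 34.0·u = (21.95, -25.97). Tangency of A1 to both parallel lines with radius 12.6 puts R and B at H ± 12.6·n: R = (9.624, 8.133), B = (-9.624, -8.133). Equal radii place U and E the same way about P: U = P + 12.6·n = (31.57, -17.84), E = P − 12.6·n = (12.32, -34.10). Then |HU| = |U − H| = 36.26.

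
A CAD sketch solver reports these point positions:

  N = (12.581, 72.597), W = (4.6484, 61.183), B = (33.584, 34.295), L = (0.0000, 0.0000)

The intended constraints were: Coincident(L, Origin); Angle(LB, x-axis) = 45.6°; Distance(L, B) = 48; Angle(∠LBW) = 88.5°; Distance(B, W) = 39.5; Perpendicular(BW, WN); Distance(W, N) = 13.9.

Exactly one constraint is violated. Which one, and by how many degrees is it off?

Perpendicular(BW, WN) — off by 8.10°.

L = (0.00, 0.00) ✓; LB at 45.60° ✓; |LB| = 48.00 ✓; ∠LBW = 88.50° ✓; |BW| = 39.50 ✓; ∠(BW, WN) = 81.90° ✗; |WN| = 13.90 ✓.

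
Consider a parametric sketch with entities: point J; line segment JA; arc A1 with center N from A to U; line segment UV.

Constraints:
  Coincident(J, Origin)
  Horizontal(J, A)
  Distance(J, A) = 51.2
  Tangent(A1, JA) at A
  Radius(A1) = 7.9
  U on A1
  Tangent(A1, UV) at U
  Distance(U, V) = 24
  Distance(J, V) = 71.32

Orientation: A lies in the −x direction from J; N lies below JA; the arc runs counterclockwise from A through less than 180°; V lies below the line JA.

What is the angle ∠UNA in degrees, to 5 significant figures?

74.621°

Checks: |NU| = 7.900 ✓; ∠(NU, UV) = 90.00° ✓; |UV| = 24.00 ✓; |JV| = 71.32 ✓.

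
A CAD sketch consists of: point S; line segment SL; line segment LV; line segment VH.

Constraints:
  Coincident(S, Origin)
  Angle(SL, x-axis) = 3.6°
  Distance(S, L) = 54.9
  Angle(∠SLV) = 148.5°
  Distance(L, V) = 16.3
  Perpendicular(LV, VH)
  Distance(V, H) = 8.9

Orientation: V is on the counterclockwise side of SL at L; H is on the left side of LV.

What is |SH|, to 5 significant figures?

66.139

∠SLV = 148.5°, so LV runs at 3.6° + (180° − 148.5°) = 35.100° from the x-axis; with |LV| = 16.3, V = L + 16.3·(cos 35.100°, sin 35.100°) = (68.128, 12.820). The perpendicularity gives VH at right angles to LV; with |VH| = 8.9 on the left of LV, H = V + 8.9·(-0.57501, 0.81815) = (63.010, 20.101). Then |SH| = |H − S| = 66.139.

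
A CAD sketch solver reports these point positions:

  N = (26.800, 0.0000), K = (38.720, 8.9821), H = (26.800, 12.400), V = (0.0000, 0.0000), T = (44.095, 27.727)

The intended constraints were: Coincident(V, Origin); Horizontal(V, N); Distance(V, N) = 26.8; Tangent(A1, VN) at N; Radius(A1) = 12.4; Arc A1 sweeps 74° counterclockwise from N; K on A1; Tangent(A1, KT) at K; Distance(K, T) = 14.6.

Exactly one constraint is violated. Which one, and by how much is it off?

Distance(K, T) = 14.6 — off by 4.90.

V = (0.00, 0.00) ✓; V.y = 0.00, N.y = 0.00 ✓; |VN| = 26.80 ✓; ∠(HN, NV) = 90.00° ✓; |HN| = 12.40 ✓; bearing(H→K) − bearing(H→N) = 74.00° ✓; |HK| = 12.40 ✓; ∠(HK, KT) = 90.00° ✓; |KT| = 19.50 ✗.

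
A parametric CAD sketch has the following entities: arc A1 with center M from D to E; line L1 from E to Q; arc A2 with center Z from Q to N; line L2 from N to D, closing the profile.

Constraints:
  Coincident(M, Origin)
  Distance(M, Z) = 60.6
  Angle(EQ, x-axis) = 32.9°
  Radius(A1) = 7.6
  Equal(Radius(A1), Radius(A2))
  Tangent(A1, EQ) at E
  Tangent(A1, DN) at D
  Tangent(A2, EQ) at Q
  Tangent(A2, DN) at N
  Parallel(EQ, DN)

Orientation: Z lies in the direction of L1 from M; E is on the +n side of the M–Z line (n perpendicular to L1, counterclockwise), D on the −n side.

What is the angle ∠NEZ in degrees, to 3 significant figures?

6.93°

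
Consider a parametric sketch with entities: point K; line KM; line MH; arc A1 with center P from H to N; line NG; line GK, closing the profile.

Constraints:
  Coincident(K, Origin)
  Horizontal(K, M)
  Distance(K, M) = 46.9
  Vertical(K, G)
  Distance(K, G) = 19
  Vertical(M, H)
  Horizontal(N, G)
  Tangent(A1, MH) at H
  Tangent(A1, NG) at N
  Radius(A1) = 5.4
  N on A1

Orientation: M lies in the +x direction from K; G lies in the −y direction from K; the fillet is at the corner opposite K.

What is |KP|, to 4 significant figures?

43.67

K is at the origin; KM is horizontal with |KM| = 46.9 and M on the +x side, so M = (46.90, 0.000). K and G share the same x with |KG| = 19.0 and G on the −y side, so G = (0.000, -19.00). The virtual corner opposite K is at (46.90, -19.00). A1 meets MH tangentially, so PH is at right angles to MH and since A1 is tangent to NG there, PN ⟂ NG, with radius 5.4, so the center P sits 5.4 in from both sides at P = (41.50, -13.60). Then |KP| = |P − K| = 43.67.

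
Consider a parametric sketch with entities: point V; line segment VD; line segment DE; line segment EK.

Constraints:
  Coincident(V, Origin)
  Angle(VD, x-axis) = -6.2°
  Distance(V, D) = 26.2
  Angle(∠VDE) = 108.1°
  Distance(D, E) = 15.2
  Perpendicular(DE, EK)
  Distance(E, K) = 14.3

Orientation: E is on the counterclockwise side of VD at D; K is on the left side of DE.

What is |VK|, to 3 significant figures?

25.6

V is at the origin; VD runs at -6.2° with length 26.2, so D = 26.2·(cos -6.2°, sin -6.2°) = (26.0, -2.83). ∠VDE = 108.1°, so DE runs at -6.2° + (180° − 108.1°) = 65.7° from the x-axis; with |DE| = 15.2, E = D + 15.2·(cos 65.7°, sin 65.7°) = (32.3, 11.0). DE is perpendicular to EK; with |EK| = 14.3 on the left of DE, K = E + 14.3·(-0.911, 0.412) = (19.3, 16.9). Then |VK| = |K − V| = 25.6.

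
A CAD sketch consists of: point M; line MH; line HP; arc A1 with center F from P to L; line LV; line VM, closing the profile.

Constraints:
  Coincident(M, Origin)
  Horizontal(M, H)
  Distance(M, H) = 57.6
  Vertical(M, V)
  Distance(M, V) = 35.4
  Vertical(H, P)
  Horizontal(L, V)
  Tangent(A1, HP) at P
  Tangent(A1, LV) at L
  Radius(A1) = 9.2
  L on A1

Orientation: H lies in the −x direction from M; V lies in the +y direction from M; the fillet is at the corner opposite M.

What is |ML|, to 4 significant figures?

59.96

M is at the origin; M and H share the same y with |MH| = 57.6 and H on the −x side, so H = (-57.60, 0.000). M and V share the same x with |MV| = 35.4 and V on the +y side, so V = (0.000, 35.40). The virtual corner opposite M is at (-57.60, 35.40). The tangent condition forces FP to be normal to HP and the tangent condition forces FL to be normal to LV, with radius 9.2, so the center F sits 9.2 in from both sides at F = (-48.40, 26.20). That places the tangent points at P = (-57.60, 26.20) on HP and L = (-48.40, 35.40) on LV. Then |ML| = |L − M| = 59.96.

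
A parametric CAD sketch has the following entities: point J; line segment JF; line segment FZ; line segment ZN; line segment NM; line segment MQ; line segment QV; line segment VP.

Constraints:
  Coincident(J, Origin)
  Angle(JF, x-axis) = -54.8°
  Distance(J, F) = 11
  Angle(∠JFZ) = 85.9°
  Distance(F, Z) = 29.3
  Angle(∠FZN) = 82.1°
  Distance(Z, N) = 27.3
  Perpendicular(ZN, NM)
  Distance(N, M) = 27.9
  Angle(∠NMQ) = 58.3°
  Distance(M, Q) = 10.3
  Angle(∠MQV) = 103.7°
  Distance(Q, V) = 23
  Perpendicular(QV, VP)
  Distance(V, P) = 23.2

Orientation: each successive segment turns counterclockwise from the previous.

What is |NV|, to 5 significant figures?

1.7659

J is at the origin; JF runs at -54.8° with length 11.0, so F = (6.3408, -8.9886). ∠JFZ = 85.9° gives FZ at 39.300° from the x-axis; with |FZ| = 29.3, Z = (29.014, 9.5695). ∠FZN = 82.1° gives ZN at 137.20° from the x-axis; with |ZN| = 27.3, N = (8.9834, 28.118). The perpendicularity gives NM at right angles to ZN, so NM runs at -132.80°; with |NM| = 27.9, M = (-9.9730, 7.6472). ∠NMQ = 58.3° gives MQ at -11.100° from the x-axis; with |MQ| = 10.3, Q = (0.13435, 5.6642). ∠MQV = 103.7° gives QV at 65.200° from the x-axis; with |QV| = 23.0, V = (9.7817, 26.543). Then |NV| = |V − N| = 1.7659.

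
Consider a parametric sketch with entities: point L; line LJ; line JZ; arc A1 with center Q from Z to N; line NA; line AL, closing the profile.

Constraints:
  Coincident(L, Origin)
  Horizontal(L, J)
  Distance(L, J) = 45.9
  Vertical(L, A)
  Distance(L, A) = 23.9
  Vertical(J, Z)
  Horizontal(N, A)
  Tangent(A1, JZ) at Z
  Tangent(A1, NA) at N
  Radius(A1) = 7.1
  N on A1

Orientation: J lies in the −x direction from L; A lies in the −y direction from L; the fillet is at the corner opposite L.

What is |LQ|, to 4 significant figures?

42.28

L is at the origin; LJ is horizontal with |LJ| = 45.9 and J on the −x side, so J = (-45.90, 0.000). LA is vertical with |LA| = 23.9 and A on the −y side, so A = (0.000, -23.90). The virtual corner opposite L is at (-45.90, -23.90). Tangency of A1 to JZ means the radius QZ is perpendicular to JZ and tangency of A1 to NA means the radius QN is perpendicular to NA, with radius 7.1, so the center Q sits 7.1 in from both sides at Q = (-38.80, -16.80). Then |LQ| = |Q − L| = 42.28.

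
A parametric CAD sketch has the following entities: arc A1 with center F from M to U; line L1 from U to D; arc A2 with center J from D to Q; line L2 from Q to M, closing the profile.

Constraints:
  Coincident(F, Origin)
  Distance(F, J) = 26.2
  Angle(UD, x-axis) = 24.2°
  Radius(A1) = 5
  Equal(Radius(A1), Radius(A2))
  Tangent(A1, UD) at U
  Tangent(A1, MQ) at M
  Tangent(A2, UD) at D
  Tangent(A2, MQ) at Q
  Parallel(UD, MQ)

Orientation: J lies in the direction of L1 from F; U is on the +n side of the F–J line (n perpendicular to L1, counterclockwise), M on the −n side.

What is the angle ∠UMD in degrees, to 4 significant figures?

69.11°

The slot axis is L1's direction at 24.2°, so u = (cos 24.2°, sin 24.2°) = (0.9121, 0.4099) and n = (−sin 24.2°, cos 24.2°) = (-0.4099, 0.9121). F is at the origin and J lies 26.2 along u from F, so J = 26.2·u = (23.90, 10.74). Tangency of A1 to both parallel lines with radius 5.0 puts U and M at F ± 5.0·n: U = (-2.050, 4.561), M = (2.050, -4.561). Equal radii place D and Q the same way about J: D = J + 5.0·n = (21.85, 15.30), Q = J − 5.0·n = (25.95, 6.179). Then cos ∠UMD = MU·MD / (|MU||MD|), giving 69.11°.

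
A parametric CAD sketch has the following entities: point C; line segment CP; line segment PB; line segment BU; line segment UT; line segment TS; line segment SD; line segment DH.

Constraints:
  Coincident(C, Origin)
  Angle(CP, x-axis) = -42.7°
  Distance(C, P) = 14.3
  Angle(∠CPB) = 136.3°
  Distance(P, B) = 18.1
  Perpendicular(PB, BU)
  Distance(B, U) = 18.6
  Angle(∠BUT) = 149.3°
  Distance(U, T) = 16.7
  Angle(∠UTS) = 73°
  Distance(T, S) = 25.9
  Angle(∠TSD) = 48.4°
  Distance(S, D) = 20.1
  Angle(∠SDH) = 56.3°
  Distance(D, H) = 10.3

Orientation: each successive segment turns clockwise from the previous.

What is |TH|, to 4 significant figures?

11.16

C is at the origin; CP runs at -42.7° with length 14.3, so P = (10.51, -9.698). ∠CPB = 136.3° gives PB at -86.40° from the x-axis; with |PB| = 18.1, B = (11.65, -27.76). PB is perpendicular to BU, so BU runs at -176.4°; with |BU| = 18.6, U = (-6.918, -28.93). ∠BUT = 149.3° gives UT at 152.9° from the x-axis; with |UT| = 16.7, T = (-21.78, -21.32). ∠UTS = 73.0° gives TS at 45.90° from the x-axis; with |TS| = 25.9, S = (-3.760, -2.723). ∠TSD = 48.4° gives SD at -85.70° from the x-axis; with |SD| = 20.1, D = (-2.253, -22.77). ∠SDH = 56.3° gives DH at 150.6° from the x-axis; with |DH| = 10.3, H = (-11.23, -17.71). Then |TH| = |H − T| = 11.16.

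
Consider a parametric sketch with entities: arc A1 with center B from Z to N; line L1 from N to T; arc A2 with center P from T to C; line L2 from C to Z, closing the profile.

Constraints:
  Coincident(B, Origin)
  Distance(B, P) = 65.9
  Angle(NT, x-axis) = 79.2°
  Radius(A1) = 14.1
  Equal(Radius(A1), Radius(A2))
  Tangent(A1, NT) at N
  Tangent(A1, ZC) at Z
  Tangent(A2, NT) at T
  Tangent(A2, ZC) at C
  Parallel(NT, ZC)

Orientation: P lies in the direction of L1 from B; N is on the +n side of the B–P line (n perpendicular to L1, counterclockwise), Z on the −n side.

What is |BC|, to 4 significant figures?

67.39

The slot axis is L1's direction at 79.2°, so u = (cos 79.2°, sin 79.2°) = (0.1874, 0.9823) and n = (−sin 79.2°, cos 79.2°) = (-0.9823, 0.1874). B is at the origin and P lies 65.9 along u from B, so P = 65.9·u = (12.35, 64.73). Tangency of A1 to both parallel lines with radius 14.1 puts N and Z at B ± 14.1·n: N = (-13.85, 2.642), Z = (13.85, -2.642). Equal radii place T and C the same way about P: T = P + 14.1·n = (-1.502, 67.37), C = P − 14.1·n = (26.20, 62.09). Then |BC| = |C − B| = 67.39.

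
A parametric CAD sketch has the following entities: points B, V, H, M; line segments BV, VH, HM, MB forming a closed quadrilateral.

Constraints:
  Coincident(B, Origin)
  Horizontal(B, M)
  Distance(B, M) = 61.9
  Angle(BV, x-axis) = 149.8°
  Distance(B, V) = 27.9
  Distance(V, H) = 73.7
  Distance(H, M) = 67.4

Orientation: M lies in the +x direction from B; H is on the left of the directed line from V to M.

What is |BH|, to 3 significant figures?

69.1

B is at the origin; B and M share the same y with |BM| = 61.9 and M in +x, so M = (61.9, 0). BV runs at 149.8° with |BV| = 27.9, so V = (-24.1, 14.0). H is determined by |VH| = 73.7 and |HM| = 67.4 together: it lies at the intersection of circle(V, 73.7) and circle(M, 67.4). With |VM| = 87.2, the foot of the radical line on VM is 48.7 from V and the perpendicular offset is √(73.7² − 48.7²) = 55.3. Taking the left-of-VM solution: H = (32.8, 60.8).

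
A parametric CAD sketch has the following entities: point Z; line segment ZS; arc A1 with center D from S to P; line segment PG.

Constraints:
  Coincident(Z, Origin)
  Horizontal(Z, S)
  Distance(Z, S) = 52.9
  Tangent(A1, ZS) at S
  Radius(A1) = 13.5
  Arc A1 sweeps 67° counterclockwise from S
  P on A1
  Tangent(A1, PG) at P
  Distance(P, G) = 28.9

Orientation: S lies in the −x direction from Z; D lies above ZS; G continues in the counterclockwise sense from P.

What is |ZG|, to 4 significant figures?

45.44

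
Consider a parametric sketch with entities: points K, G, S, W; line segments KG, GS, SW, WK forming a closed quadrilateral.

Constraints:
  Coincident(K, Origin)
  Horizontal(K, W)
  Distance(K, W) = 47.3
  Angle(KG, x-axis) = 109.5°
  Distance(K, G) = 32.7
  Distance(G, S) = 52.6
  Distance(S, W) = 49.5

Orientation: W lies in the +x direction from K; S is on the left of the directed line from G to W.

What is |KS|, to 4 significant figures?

62.12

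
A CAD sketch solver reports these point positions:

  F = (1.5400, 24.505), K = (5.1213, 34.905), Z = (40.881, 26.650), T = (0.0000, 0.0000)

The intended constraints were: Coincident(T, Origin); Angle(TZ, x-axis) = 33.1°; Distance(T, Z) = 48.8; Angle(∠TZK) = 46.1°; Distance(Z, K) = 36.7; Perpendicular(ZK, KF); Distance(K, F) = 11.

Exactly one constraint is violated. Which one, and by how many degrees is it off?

Perpendicular(ZK, KF) — off by 6.00°.

T = (0.00, 0.00) ✓; TZ at 33.10° ✓; |TZ| = 48.80 ✓; ∠TZK = 46.10° ✓; |ZK| = 36.70 ✓; ∠(ZK, KF) = 84.00° ✗; |KF| = 11.00 ✓.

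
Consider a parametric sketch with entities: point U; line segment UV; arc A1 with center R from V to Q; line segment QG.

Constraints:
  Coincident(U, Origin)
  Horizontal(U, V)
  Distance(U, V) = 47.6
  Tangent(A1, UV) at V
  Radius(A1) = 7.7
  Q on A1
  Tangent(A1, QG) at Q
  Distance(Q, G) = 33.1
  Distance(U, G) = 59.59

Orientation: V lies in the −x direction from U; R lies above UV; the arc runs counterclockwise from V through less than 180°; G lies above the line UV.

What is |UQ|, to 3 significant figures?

40.8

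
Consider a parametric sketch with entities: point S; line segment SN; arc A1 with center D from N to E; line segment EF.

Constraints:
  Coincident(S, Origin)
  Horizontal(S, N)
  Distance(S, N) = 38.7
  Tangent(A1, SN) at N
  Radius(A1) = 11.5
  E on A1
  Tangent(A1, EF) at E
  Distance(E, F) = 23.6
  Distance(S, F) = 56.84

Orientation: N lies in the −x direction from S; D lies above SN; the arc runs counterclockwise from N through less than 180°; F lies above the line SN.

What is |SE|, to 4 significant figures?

34.40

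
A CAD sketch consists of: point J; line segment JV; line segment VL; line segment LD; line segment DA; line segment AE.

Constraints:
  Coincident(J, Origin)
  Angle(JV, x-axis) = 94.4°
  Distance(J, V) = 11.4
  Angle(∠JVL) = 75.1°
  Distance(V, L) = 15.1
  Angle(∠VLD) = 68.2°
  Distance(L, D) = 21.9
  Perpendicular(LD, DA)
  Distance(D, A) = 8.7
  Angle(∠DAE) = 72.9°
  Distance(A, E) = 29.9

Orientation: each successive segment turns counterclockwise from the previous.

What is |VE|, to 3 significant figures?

18.7

LD is perpendicular to DA, so DA runs at 41.1°; with |DA| = 8.7, A = (5.83, -4.41). ∠DAE = 72.9° gives AE at 148° from the x-axis; with |AE| = 29.9, E = (-19.6, 11.3). Then |VE| = |E − V| = 18.7.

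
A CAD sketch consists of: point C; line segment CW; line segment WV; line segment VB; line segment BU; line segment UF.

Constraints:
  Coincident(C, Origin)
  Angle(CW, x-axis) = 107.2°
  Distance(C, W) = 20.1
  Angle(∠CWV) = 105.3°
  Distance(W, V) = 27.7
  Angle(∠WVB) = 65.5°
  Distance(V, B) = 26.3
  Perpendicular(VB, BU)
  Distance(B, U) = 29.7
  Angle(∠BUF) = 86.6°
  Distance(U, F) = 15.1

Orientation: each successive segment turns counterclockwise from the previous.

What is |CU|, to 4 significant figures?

9.203

C is at the origin; CW runs at 107.2° with length 20.1, so W = (-5.944, 19.20). ∠CWV = 105.3° gives WV at -178.1° from the x-axis; with |WV| = 27.7, V = (-33.63, 18.28). ∠WVB = 65.5° gives VB at -63.60° from the x-axis; with |VB| = 26.3, B = (-21.93, -5.275). VB is perpendicular to BU, so BU runs at 26.40°; with |BU| = 29.7, U = (4.668, 7.931). Then |CU| = |U − C| = 9.203.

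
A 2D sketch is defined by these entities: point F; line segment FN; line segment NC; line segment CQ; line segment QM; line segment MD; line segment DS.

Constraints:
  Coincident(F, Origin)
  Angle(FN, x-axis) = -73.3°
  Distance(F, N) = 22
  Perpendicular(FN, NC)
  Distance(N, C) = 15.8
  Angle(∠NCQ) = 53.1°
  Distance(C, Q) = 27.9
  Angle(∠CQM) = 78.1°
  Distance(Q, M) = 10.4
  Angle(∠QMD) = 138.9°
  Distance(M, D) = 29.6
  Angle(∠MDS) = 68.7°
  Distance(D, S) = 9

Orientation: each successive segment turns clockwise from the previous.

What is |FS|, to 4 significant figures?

33.86

F is at the origin; FN runs at -73.3° with length 22.0, so N = (6.322, -21.07). FN ⟂ NC, so NC runs at -163.3°; with |NC| = 15.8, C = (-8.812, -25.61). ∠NCQ = 53.1° gives CQ at 69.80° from the x-axis; with |CQ| = 27.9, Q = (0.8222, 0.5716). ∠CQM = 78.1° gives QM at -32.10° from the x-axis; with |QM| = 10.4, M = (9.632, -4.955). ∠QMD = 138.9° gives MD at -73.20° from the x-axis; with |MD| = 29.6, D = (18.19, -33.29). ∠MDS = 68.7° gives DS at 175.5° from the x-axis; with |DS| = 9.0, S = (9.215, -32.59). Then |FS| = |S − F| = 33.86.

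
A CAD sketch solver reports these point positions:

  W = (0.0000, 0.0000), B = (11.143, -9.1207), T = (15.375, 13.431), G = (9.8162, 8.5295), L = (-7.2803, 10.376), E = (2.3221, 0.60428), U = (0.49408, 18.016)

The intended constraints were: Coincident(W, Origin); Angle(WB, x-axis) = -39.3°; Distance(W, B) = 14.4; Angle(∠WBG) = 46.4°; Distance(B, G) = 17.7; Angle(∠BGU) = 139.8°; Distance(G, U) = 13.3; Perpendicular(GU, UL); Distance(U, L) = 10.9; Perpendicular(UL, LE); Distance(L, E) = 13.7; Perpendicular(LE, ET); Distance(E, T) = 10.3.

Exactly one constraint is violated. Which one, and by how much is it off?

Distance(E, T) = 10.3 — off by 8.00.

W = (0.00, 0.00) ✓; WB at -39.30° ✓; |WB| = 14.40 ✓; ∠WBG = 46.40° ✓; |BG| = 17.70 ✓; ∠BGU = 139.8° ✓; |GU| = 13.30 ✓; ∠(GU, UL) = 90.00° ✓; |UL| = 10.90 ✓; ∠(UL, LE) = 90.00° ✓; |LE| = 13.70 ✓; ∠(LE, ET) = 90.00° ✓; |ET| = 18.30 ✗.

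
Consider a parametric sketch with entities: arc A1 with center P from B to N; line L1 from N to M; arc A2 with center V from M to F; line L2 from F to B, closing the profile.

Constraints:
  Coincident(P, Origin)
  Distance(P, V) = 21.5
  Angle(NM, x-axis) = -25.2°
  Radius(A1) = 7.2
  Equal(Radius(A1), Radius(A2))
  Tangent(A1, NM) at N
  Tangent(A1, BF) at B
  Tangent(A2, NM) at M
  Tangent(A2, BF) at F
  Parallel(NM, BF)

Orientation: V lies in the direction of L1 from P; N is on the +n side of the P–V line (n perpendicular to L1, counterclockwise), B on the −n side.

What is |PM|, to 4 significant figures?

22.67

Tangency of A1 to both parallel lines with radius 7.2 puts N and B at P ± 7.2·n: N = (3.066, 6.515), B = (-3.066, -6.515). Equal radii place M and F the same way about V: M = V + 7.2·n = (22.52, -2.639), F = V − 7.2·n = (16.39, -15.67). Then |PM| = |M − P| = 22.67.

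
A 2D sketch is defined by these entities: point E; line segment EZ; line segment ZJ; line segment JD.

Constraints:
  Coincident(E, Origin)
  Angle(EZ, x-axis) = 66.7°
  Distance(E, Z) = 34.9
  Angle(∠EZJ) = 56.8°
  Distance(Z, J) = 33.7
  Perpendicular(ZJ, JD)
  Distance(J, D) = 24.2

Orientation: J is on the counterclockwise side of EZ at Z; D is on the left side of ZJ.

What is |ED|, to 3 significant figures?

15.4

∠EZJ = 56.8°, so ZJ runs at 66.7° + (180° − 56.8°) = 190° from the x-axis; with |ZJ| = 33.7, J = Z + 33.7·(cos 190°, sin 190°) = (-19.4, 26.3). ZJ is perpendicular to JD; with |JD| = 24.2 on the left of ZJ, D = J + 24.2·(0.172, -0.985) = (-15.2, 2.42). Then |ED| = |D − E| = 15.4.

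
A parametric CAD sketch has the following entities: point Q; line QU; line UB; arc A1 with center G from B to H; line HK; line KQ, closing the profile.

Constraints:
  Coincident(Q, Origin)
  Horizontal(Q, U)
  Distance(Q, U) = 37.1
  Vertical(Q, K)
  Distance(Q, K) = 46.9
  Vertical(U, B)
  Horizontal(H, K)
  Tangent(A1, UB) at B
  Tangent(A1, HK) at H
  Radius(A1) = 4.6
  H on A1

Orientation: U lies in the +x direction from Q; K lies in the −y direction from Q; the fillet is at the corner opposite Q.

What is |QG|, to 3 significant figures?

53.3

Q is at the origin; Q and U share the same y with |QU| = 37.1 and U on the +x side, so U = (37.1, 0.00). Q and K share the same x with |QK| = 46.9 and K on the −y side, so K = (0.00, -46.9). The virtual corner opposite Q is at (37.1, -46.9). A1 meets UB tangentially, so GB is at right angles to UB and A1 meets HK tangentially, so GH is at right angles to HK, with radius 4.6, so the center G sits 4.6 in from both sides at G = (32.5, -42.3). Then |QG| = |G − Q| = 53.3.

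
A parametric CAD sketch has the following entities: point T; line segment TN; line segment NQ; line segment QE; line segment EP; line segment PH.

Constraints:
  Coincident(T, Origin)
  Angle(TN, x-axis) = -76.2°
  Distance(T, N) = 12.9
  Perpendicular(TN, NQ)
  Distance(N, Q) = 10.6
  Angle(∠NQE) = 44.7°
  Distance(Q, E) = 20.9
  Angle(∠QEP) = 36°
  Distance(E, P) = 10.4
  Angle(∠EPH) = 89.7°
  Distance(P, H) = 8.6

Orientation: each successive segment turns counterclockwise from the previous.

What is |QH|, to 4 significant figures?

7.518

T is at the origin; TN runs at -76.2° with length 12.9, so N = (3.077, -12.53). The perpendicularity gives NQ at right angles to TN, so NQ runs at 13.80°; with |NQ| = 10.6, Q = (13.37, -9.999). ∠NQE = 44.7° gives QE at 149.1° from the x-axis; with |QE| = 20.9, E = (-4.562, 0.7338). ∠QEP = 36.0° gives EP at -66.90° from the x-axis; with |EP| = 10.4, P = (-0.4821, -8.832). ∠EPH = 89.7° gives PH at 23.40° from the x-axis; with |PH| = 8.6, H = (7.411, -5.417). Then |QH| = |H − Q| = 7.518.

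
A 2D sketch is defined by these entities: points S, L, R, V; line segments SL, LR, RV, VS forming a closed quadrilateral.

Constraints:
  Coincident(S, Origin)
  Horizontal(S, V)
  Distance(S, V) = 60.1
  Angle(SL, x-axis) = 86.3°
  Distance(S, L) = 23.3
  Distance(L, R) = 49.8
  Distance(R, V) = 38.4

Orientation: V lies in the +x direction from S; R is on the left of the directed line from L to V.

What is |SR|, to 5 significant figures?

61.650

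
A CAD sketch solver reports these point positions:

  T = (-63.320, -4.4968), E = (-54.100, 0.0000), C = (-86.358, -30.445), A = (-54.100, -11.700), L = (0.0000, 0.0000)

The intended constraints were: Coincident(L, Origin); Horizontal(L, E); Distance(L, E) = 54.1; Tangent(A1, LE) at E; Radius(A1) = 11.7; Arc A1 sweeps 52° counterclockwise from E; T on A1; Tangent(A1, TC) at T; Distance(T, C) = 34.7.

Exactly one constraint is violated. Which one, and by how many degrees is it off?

Tangent(A1, TC) at T — off by 3.60°.

L = (0.00, 0.00) ✓; L.y = 0.00, E.y = 0.00 ✓; |LE| = 54.10 ✓; ∠(AE, EL) = 90.00° ✓; |AE| = 11.70 ✓; bearing(A→T) − bearing(A→E) = 52.00° ✓; |AT| = 11.70 ✓; ∠(AT, TC) = 93.60° ✗; |TC| = 34.70 ✓.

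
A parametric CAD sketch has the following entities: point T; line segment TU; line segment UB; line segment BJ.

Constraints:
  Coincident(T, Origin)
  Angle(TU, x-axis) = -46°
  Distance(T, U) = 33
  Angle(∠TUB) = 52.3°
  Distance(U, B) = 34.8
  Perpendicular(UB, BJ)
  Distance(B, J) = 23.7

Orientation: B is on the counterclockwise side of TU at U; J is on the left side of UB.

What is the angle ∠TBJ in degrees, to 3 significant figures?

29.2°

∠TUB = 52.3°, so UB runs at -46.0° + (180° − 52.3°) = 81.7° from the x-axis; with |UB| = 34.8, B = U + 34.8·(cos 81.7°, sin 81.7°) = (27.9, 10.7). UB ⟂ BJ; with |BJ| = 23.7 on the left of UB, J = B + 23.7·(-0.990, 0.144) = (4.50, 14.1). Then cos ∠TBJ = BT·BJ / (|BT||BJ|), giving 29.2°.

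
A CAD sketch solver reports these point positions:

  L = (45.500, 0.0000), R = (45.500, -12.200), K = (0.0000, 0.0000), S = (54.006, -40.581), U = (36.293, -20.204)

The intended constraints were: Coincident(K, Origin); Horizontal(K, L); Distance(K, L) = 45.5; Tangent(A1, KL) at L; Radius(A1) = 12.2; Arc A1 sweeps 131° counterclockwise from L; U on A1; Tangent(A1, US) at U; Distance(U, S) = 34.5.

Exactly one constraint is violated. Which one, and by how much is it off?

Distance(U, S) = 34.5 — off by 7.50.

K = (0.00, 0.00) ✓; K.y = 0.00, L.y = 0.00 ✓; |KL| = 45.50 ✓; ∠(RL, LK) = 90.00° ✓; |RL| = 12.20 ✓; bearing(R→U) − bearing(R→L) = 131.0° ✓; |RU| = 12.20 ✓; ∠(RU, US) = 90.00° ✓; |US| = 27.00 ✗.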